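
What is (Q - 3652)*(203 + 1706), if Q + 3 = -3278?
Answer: -13235097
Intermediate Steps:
Q = -3281 (Q = -3 - 3278 = -3281)
(Q - 3652)*(203 + 1706) = (-3281 - 3652)*(203 + 1706) = -6933*1909 = -13235097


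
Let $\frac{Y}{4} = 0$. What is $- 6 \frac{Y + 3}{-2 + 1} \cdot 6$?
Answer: $108$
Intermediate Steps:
$Y = 0$ ($Y = 4 \cdot 0 = 0$)
$- 6 \frac{Y + 3}{-2 + 1} \cdot 6 = - 6 \frac{0 + 3}{-2 + 1} \cdot 6 = - 6 \frac{3}{-1} \cdot 6 = - 6 \cdot 3 \left(-1\right) 6 = \left(-6\right) \left(-3\right) 6 = 18 \cdot 6 = 108$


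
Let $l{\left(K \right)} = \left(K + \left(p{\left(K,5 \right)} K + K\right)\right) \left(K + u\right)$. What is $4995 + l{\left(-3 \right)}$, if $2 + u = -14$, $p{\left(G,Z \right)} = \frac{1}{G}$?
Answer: $5090$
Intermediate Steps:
$u = -16$ ($u = -2 - 14 = -16$)
$l{\left(K \right)} = \left(1 + 2 K\right) \left(-16 + K\right)$ ($l{\left(K \right)} = \left(K + \left(\frac{K}{K} + K\right)\right) \left(K - 16\right) = \left(K + \left(1 + K\right)\right) \left(-16 + K\right) = \left(1 + 2 K\right) \left(-16 + K\right)$)
$4995 + l{\left(-3 \right)} = 4995 - \left(16 + 3 \left(-31 + 2 \left(-3\right)\right)\right) = 4995 - \left(16 + 3 \left(-31 - 6\right)\right) = 4995 - -95 = 4995 + \left(-16 + 111\right) = 4995 + 95 = 5090$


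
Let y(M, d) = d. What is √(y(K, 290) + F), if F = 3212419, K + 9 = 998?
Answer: √3212709 ≈ 1792.4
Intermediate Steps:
K = 989 (K = -9 + 998 = 989)
√(y(K, 290) + F) = √(290 + 3212419) = √3212709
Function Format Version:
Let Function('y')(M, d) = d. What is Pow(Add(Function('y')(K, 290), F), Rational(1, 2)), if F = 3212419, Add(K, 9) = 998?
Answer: Pow(3212709, Rational(1, 2)) ≈ 1792.4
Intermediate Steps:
K = 989 (K = Add(-9, 998) = 989)
Pow(Add(Function('y')(K, 290), F), Rational(1, 2)) = Pow(Add(290, 3212419), Rational(1, 2)) = Pow(3212709, Rational(1, 2))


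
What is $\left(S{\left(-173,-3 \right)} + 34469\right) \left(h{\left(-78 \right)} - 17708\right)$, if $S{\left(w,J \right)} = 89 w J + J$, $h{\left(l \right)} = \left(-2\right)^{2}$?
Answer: $-1427951528$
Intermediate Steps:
$h{\left(l \right)} = 4$
$S{\left(w,J \right)} = J + 89 J w$ ($S{\left(w,J \right)} = 89 J w + J = J + 89 J w$)
$\left(S{\left(-173,-3 \right)} + 34469\right) \left(h{\left(-78 \right)} - 17708\right) = \left(- 3 \left(1 + 89 \left(-173\right)\right) + 34469\right) \left(4 - 17708\right) = \left(- 3 \left(1 - 15397\right) + 34469\right) \left(-17704\right) = \left(\left(-3\right) \left(-15396\right) + 34469\right) \left(-17704\right) = \left(46188 + 34469\right) \left(-17704\right) = 80657 \left(-17704\right) = -1427951528$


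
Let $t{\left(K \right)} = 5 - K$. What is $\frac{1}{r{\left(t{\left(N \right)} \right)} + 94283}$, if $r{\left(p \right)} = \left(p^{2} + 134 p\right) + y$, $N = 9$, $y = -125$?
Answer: $\frac{1}{93638} \approx 1.0679 \cdot 10^{-5}$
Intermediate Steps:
$r{\left(p \right)} = -125 + p^{2} + 134 p$ ($r{\left(p \right)} = \left(p^{2} + 134 p\right) - 125 = -125 + p^{2} + 134 p$)
$\frac{1}{r{\left(t{\left(N \right)} \right)} + 94283} = \frac{1}{\left(-125 + \left(5 - 9\right)^{2} + 134 \left(5 - 9\right)\right) + 94283} = \frac{1}{\left(-125 + \left(-4\right)^{2} + 134 \left(-4\right)\right) + 94283} = \frac{1}{\left(-125 + 16 - 536\right) + 94283} = \frac{1}{-645 + 94283} = \frac{1}{93638}$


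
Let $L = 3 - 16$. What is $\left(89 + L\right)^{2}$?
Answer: $5776$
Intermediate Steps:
$L = -13$ ($L = 3 - 16 = -13$)
$\left(89 + L\right)^{2} = \left(89 - 13\right)^{2} = 76^{2} = 5776$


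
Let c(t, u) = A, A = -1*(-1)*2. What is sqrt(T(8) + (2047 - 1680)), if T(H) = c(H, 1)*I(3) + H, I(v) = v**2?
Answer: sqrt(393) ≈ 19.824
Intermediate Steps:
A = 2 (A = 1*2 = 2)
c(t, u) = 2
T(H) = 18 + H (T(H) = 2*3**2 + H = 2*9 + H = 18 + H)
sqrt(T(8) + (2047 - 1680)) = sqrt((18 + 8) + (2047 - 1680)) = sqrt(26 + 367) = sqrt(393)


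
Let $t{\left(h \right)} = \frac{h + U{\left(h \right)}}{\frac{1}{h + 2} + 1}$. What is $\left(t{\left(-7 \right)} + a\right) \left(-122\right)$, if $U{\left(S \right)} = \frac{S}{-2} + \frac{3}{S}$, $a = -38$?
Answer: $\frac{146583}{28} \approx 5235.1$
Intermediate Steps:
$U{\left(S \right)} = \frac{3}{S} - \frac{S}{2}$ ($U{\left(S \right)} = S \left(- \frac{1}{2}\right) + \frac{3}{S} = - \frac{S}{2} + \frac{3}{S} = \frac{3}{S} - \frac{S}{2}$)
$t{\left(h \right)} = \frac{\frac{h}{2} + \frac{3}{h}}{1 + \frac{1}{2 + h}}$ ($t{\left(h \right)} = \frac{h - \left(\frac{h}{2} - \frac{3}{h}\right)}{\frac{1}{h + 2} + 1} = \frac{\frac{h}{2} + \frac{3}{h}}{\frac{1}{2 + h} + 1} = \frac{\frac{h}{2} + \frac{3}{h}}{1 + \frac{1}{2 + h}}$)
$\left(t{\left(-7 \right)} + a\right) \left(-122\right) = \left(\frac{6 + \left(-7\right)^{2} + \frac{\left(-7\right)^{3}}{2} + 3 \left(-7\right)}{\left(-7\right) \left(3 - 7\right)} - 38\right) \left(-122\right) = \left(- \frac{6 + 49 + \frac{1}{2} \left(-343\right) - 21}{7 \left(-4\right)} - 38\right) \left(-122\right) = \left(\left(- \frac{1}{7}\right) \left(- \frac{1}{4}\right) \left(6 + 49 - \frac{343}{2} - 21\right) - 38\right) \left(-122\right) = \left(\left(- \frac{1}{7}\right) \left(- \frac{1}{4}\right) \left(- \frac{275}{2}\right) - 38\right) \left(-122\right) = \left(- \frac{275}{56} - 38\right) \left(-122\right) = \left(- \frac{2403}{56}\right) \left(-122\right) = \frac{146583}{28}$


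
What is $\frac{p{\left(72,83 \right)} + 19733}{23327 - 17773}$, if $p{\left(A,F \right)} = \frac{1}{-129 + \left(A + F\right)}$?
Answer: $\frac{513059}{144404} \approx 3.5529$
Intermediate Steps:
$p{\left(A,F \right)} = \frac{1}{-129 + A + F}$
$\frac{p{\left(72,83 \right)} + 19733}{23327 - 17773} = \frac{\frac{1}{-129 + 72 + 83} + 19733}{23327 - 17773} = \frac{\frac{1}{26} + 19733}{5554} = \left(\frac{1}{26} + 19733\right) \frac{1}{5554} = \frac{513059}{26} \cdot \frac{1}{5554} = \frac{513059}{144404}$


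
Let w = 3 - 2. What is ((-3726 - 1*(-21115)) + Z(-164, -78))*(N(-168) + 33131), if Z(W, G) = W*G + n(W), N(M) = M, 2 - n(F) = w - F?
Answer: 989483334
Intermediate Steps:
w = 1
n(F) = 1 + F (n(F) = 2 - (1 - F) = 2 + (-1 + F) = 1 + F)
Z(W, G) = 1 + W + G*W (Z(W, G) = W*G + (1 + W) = G*W + (1 + W) = 1 + W + G*W)
((-3726 - 1*(-21115)) + Z(-164, -78))*(N(-168) + 33131) = ((-3726 - 1*(-21115)) + (1 - 164 - 78*(-164)))*(-168 + 33131) = ((-3726 + 21115) + (1 - 164 + 12792))*32963 = (17389 + 12629)*32963 = 30018*32963 = 989483334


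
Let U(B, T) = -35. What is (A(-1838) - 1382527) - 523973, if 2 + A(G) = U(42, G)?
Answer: -1906537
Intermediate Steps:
A(G) = -37 (A(G) = -2 - 35 = -37)
(A(-1838) - 1382527) - 523973 = (-37 - 1382527) - 523973 = -1382564 - 523973 = -1906537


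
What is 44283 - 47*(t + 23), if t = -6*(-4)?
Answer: 42074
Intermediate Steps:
t = 24
44283 - 47*(t + 23) = 44283 - 47*(24 + 23) = 44283 - 47*47 = 44283 - 1*2209 = 44283 - 2209 = 42074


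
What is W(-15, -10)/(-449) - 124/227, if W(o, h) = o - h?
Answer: -54541/101923 ≈ -0.53512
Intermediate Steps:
W(-15, -10)/(-449) - 124/227 = (-15 - 1*(-10))/(-449) - 124/227 = (-15 + 10)*(-1/449) - 124*1/227 = -5*(-1/449) - 124/227 = 5/449 - 124/227 = -54541/101923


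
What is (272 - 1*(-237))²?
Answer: 259081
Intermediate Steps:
(272 - 1*(-237))² = (272 + 237)² = 509² = 259081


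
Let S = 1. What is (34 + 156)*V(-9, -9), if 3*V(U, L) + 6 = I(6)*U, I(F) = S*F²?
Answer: -20900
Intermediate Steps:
I(F) = F² (I(F) = 1*F² = F²)
V(U, L) = -2 + 12*U (V(U, L) = -2 + (6²*U)/3 = -2 + (36*U)/3 = -2 + 12*U)
(34 + 156)*V(-9, -9) = (34 + 156)*(-2 + 12*(-9)) = 190*(-2 - 108) = 190*(-110) = -20900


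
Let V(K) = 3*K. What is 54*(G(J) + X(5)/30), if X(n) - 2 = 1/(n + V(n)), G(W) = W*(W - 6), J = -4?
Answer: 216369/100 ≈ 2163.7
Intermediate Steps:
G(W) = W*(-6 + W)
X(n) = 2 + 1/(4*n) (X(n) = 2 + 1/(n + 3*n) = 2 + 1/(4*n))
54*(G(J) + X(5)/30) = 54*(-4*(-6 - 4) + (2 + (¼)/5)/30) = 54*(-4*(-10) + (2 + (¼)*(⅕))*(1/30)) = 54*(40 + (2 + 1/20)*(1/30)) = 54*(40 + (41/20)*(1/30)) = 54*(40 + 41/600) = 54*(24041/600) = 216369/100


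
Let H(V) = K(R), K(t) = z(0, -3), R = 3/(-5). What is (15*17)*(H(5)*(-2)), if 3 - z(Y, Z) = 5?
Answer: 1020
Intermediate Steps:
z(Y, Z) = -2 (z(Y, Z) = 3 - 1*5 = 3 - 5 = -2)
R = -3/5 (R = 3*(-1/5) = -3/5 ≈ -0.60000)
K(t) = -2
H(V) = -2
(15*17)*(H(5)*(-2)) = (15*17)*(-2*(-2)) = 255*4 = 1020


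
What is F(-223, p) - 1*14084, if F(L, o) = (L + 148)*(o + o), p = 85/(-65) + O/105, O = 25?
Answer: -1267044/91 ≈ -13924.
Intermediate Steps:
p = -292/273 (p = 85/(-65) + 25/105 = 85*(-1/65) + 25*(1/105) = -17/13 + 5/21 = -292/273 ≈ -1.0696)
F(L, o) = 2*o*(148 + L) (F(L, o) = (148 + L)*(2*o) = 2*o*(148 + L))
F(-223, p) - 1*14084 = 2*(-292/273)*(148 - 223) - 1*14084 = 2*(-292/273)*(-75) - 14084 = 14600/91 - 14084 = -1267044/91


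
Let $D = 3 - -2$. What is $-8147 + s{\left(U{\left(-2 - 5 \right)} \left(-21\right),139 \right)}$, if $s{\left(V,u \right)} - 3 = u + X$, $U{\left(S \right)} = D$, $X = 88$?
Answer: $-7917$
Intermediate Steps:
$D = 5$ ($D = 3 + 2 = 5$)
$U{\left(S \right)} = 5$
$s{\left(V,u \right)} = 91 + u$ ($s{\left(V,u \right)} = 3 + \left(u + 88\right) = 3 + \left(88 + u\right) = 91 + u$)
$-8147 + s{\left(U{\left(-2 - 5 \right)} \left(-21\right),139 \right)} = -8147 + \left(91 + 139\right) = -8147 + 230 = -7917$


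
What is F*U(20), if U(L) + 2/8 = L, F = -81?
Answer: -6399/4 ≈ -1599.8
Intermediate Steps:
U(L) = -¼ + L
F*U(20) = -81*(-¼ + 20) = -81*79/4 = -6399/4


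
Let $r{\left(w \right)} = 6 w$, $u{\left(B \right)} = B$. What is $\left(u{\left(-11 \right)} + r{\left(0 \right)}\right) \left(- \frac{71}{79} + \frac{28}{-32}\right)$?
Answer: $\frac{12331}{632} \approx 19.511$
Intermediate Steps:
$\left(u{\left(-11 \right)} + r{\left(0 \right)}\right) \left(- \frac{71}{79} + \frac{28}{-32}\right) = \left(-11 + 6 \cdot 0\right) \left(- \frac{71}{79} + \frac{28}{-32}\right) = \left(-11 + 0\right) \left(\left(-71\right) \frac{1}{79} + 28 \left(- \frac{1}{32}\right)\right) = - 11 \left(- \frac{71}{79} - \frac{7}{8}\right) = \left(-11\right) \left(- \frac{1121}{632}\right) = \frac{12331}{632}$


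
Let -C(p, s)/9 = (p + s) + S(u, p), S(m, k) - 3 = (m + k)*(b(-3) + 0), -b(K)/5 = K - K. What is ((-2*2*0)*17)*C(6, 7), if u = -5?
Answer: 0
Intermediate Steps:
b(K) = 0 (b(K) = -5*(K - K) = -5*0 = 0)
S(m, k) = 3 (S(m, k) = 3 + (m + k)*(0 + 0) = 3 + (k + m)*0 = 3 + 0 = 3)
C(p, s) = -27 - 9*p - 9*s (C(p, s) = -9*((p + s) + 3) = -9*(3 + p + s) = -27 - 9*p - 9*s)
((-2*2*0)*17)*C(6, 7) = ((-2*2*0)*17)*(-27 - 9*6 - 9*7) = (-4*0*17)*(-27 - 54 - 63) = (0*17)*(-144) = 0*(-144) = 0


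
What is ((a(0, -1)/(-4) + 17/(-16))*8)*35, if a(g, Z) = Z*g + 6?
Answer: -1435/2 ≈ -717.50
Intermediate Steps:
a(g, Z) = 6 + Z*g
((a(0, -1)/(-4) + 17/(-16))*8)*35 = (((6 - 1*0)/(-4) + 17/(-16))*8)*35 = (((6 + 0)*(-¼) + 17*(-1/16))*8)*35 = ((6*(-¼) - 17/16)*8)*35 = ((-3/2 - 17/16)*8)*35 = -41/16*8*35 = -41/2*35 = -1435/2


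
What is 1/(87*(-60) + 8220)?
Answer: 1/3000 ≈ 0.00033333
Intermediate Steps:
1/(87*(-60) + 8220) = 1/(-5220 + 8220) = 1/3000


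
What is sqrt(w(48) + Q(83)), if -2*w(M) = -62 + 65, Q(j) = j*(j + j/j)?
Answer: 3*sqrt(3098)/2 ≈ 83.490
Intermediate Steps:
Q(j) = j*(1 + j) (Q(j) = j*(j + 1) = j*(1 + j))
w(M) = -3/2 (w(M) = -(-62 + 65)/2 = -1/2*3 = -3/2)
sqrt(w(48) + Q(83)) = sqrt(-3/2 + 83*(1 + 83)) = sqrt(-3/2 + 83*84) = sqrt(-3/2 + 6972) = sqrt(13941/2) = 3*sqrt(3098)/2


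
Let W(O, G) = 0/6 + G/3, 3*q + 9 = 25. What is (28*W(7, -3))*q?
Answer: -448/3 ≈ -149.33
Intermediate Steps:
q = 16/3 (q = -3 + (⅓)*25 = -3 + 25/3 = 16/3 ≈ 5.3333)
W(O, G) = G/3 (W(O, G) = 0*(⅙) + G*(⅓) = 0 + G/3 = G/3)
(28*W(7, -3))*q = (28*((⅓)*(-3)))*(16/3) = (28*(-1))*(16/3) = -28*16/3 = -448/3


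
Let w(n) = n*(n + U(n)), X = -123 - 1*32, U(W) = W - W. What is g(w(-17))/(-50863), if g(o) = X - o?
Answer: 444/50863 ≈ 0.0087293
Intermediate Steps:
U(W) = 0
X = -155 (X = -123 - 32 = -155)
w(n) = n² (w(n) = n*(n + 0) = n*n = n²)
g(o) = -155 - o
g(w(-17))/(-50863) = (-155 - 1*(-17)²)/(-50863) = (-155 - 1*289)*(-1/50863) = (-155 - 289)*(-1/50863) = -444*(-1/50863) = 444/50863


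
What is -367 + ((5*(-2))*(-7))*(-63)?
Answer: -4777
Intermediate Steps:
-367 + ((5*(-2))*(-7))*(-63) = -367 - 10*(-7)*(-63) = -367 + 70*(-63) = -367 - 4410 = -4777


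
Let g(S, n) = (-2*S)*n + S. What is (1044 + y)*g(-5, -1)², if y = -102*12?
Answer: -40500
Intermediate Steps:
g(S, n) = S - 2*S*n (g(S, n) = -2*S*n + S = S - 2*S*n)
y = -1224
(1044 + y)*g(-5, -1)² = (1044 - 1224)*(-5*(1 - 2*(-1)))² = -180*25*(1 + 2)² = -180*(-5*3)² = -180*(-15)² = -180*225 = -40500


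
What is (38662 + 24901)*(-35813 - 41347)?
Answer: -4904521080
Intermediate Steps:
(38662 + 24901)*(-35813 - 41347) = 63563*(-77160) = -4904521080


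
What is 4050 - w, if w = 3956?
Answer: 94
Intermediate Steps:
4050 - w = 4050 - 1*3956 = 4050 - 3956 = 94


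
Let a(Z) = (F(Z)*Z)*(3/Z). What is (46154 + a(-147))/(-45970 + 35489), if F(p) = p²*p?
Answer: 9483415/10481 ≈ 904.82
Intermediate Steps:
F(p) = p³
a(Z) = 3*Z³ (a(Z) = (Z³*Z)*(3/Z) = Z⁴*(3/Z) = 3*Z³)
(46154 + a(-147))/(-45970 + 35489) = (46154 + 3*(-147)³)/(-45970 + 35489) = (46154 + 3*(-3176523))/(-10481) = (46154 - 9529569)*(-1/10481) = -9483415*(-1/10481) = 9483415/10481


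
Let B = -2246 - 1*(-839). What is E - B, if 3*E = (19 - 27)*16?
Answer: 4093/3 ≈ 1364.3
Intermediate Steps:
B = -1407 (B = -2246 + 839 = -1407)
E = -128/3 (E = ((19 - 27)*16)/3 = (-8*16)/3 = (⅓)*(-128) = -128/3 ≈ -42.667)
E - B = -128/3 - 1*(-1407) = -128/3 + 1407 = 4093/3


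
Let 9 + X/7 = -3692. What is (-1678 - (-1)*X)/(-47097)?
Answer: 3065/5233 ≈ 0.58571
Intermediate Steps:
X = -25907 (X = -63 + 7*(-3692) = -63 - 25844 = -25907)
(-1678 - (-1)*X)/(-47097) = (-1678 - (-1)*(-25907))/(-47097) = (-1678 - 1*25907)*(-1/47097) = (-1678 - 25907)*(-1/47097) = -27585*(-1/47097) = 3065/5233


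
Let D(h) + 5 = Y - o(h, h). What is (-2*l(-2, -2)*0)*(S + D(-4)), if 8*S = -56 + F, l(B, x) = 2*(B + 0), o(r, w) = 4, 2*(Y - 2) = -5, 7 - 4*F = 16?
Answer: 0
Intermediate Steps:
F = -9/4 (F = 7/4 - ¼*16 = 7/4 - 4 = -9/4 ≈ -2.2500)
Y = -½ (Y = 2 + (½)*(-5) = 2 - 5/2 = -½ ≈ -0.50000)
l(B, x) = 2*B
D(h) = -19/2 (D(h) = -5 + (-½ - 1*4) = -5 + (-½ - 4) = -5 - 9/2 = -19/2)
S = -233/32 (S = (-56 - 9/4)/8 = (⅛)*(-233/4) = -233/32 ≈ -7.2813)
(-2*l(-2, -2)*0)*(S + D(-4)) = (-4*(-2)*0)*(-233/32 - 19/2) = (-2*(-4)*0)*(-537/32) = (8*0)*(-537/32) = 0*(-537/32) = 0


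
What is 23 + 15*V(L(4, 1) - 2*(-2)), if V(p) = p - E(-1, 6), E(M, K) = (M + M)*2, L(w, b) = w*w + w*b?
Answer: 443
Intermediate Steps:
L(w, b) = w² + b*w
E(M, K) = 4*M (E(M, K) = (2*M)*2 = 4*M)
V(p) = 4 + p (V(p) = p - 4*(-1) = p - 1*(-4) = p + 4 = 4 + p)
23 + 15*V(L(4, 1) - 2*(-2)) = 23 + 15*(4 + (4*(1 + 4) - 2*(-2))) = 23 + 15*(4 + (4*5 + 4)) = 23 + 15*(4 + (20 + 4)) = 23 + 15*(4 + 24) = 23 + 15*28 = 23 + 420 = 443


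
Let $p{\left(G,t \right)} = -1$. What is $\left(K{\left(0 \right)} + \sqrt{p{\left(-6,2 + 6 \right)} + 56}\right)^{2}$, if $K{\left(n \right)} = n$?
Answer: $55$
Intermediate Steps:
$\left(K{\left(0 \right)} + \sqrt{p{\left(-6,2 + 6 \right)} + 56}\right)^{2} = \left(0 + \sqrt{-1 + 56}\right)^{2} = \left(0 + \sqrt{55}\right)^{2} = \left(\sqrt{55}\right)^{2} = 55$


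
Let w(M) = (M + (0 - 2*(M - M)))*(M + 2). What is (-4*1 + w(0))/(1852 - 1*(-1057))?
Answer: -4/2909 ≈ -0.0013750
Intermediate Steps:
w(M) = M*(2 + M) (w(M) = (M + (0 - 2*0))*(2 + M) = (M + (0 + 0))*(2 + M) = (M + 0)*(2 + M) = M*(2 + M))
(-4*1 + w(0))/(1852 - 1*(-1057)) = (-4*1 + 0*(2 + 0))/(1852 - 1*(-1057)) = (-4 + 0*2)/(1852 + 1057) = (-4 + 0)/2909 = -4*1/2909 = -4/2909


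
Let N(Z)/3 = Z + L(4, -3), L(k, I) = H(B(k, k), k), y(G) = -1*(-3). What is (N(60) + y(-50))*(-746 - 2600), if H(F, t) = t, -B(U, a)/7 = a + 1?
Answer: -652470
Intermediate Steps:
B(U, a) = -7 - 7*a (B(U, a) = -7*(a + 1) = -7*(1 + a) = -7 - 7*a)
y(G) = 3
L(k, I) = k
N(Z) = 12 + 3*Z (N(Z) = 3*(Z + 4) = 3*(4 + Z) = 12 + 3*Z)
(N(60) + y(-50))*(-746 - 2600) = ((12 + 3*60) + 3)*(-746 - 2600) = ((12 + 180) + 3)*(-3346) = (192 + 3)*(-3346) = 195*(-3346) = -652470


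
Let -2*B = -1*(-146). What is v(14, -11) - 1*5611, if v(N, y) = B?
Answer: -5684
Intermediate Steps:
B = -73 (B = -(-1)*(-146)/2 = -½*146 = -73)
v(N, y) = -73
v(14, -11) - 1*5611 = -73 - 1*5611 = -73 - 5611 = -5684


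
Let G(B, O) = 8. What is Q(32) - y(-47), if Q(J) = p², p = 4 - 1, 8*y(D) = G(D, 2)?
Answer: 8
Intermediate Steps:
y(D) = 1 (y(D) = (⅛)*8 = 1)
p = 3
Q(J) = 9 (Q(J) = 3² = 9)
Q(32) - y(-47) = 9 - 1*1 = 9 - 1 = 8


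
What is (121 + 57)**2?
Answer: 31684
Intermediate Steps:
(121 + 57)**2 = 178**2 = 31684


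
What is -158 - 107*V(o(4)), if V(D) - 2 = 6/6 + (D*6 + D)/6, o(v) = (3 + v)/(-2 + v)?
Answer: -10991/12 ≈ -915.92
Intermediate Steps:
o(v) = (3 + v)/(-2 + v)
V(D) = 3 + 7*D/6 (V(D) = 2 + (6/6 + (D*6 + D)/6) = 2 + (6*(⅙) + (6*D + D)*(⅙)) = 2 + (1 + (7*D)*(⅙)) = 2 + (1 + 7*D/6) = 3 + 7*D/6)
-158 - 107*V(o(4)) = -158 - 107*(3 + 7*((3 + 4)/(-2 + 4))/6) = -158 - 107*(3 + 7*(7/2)/6) = -158 - 107*(3 + 7*((½)*7)/6) = -158 - 107*(3 + (7/6)*(7/2)) = -158 - 107*(3 + 49/12) = -158 - 107*85/12 = -158 - 9095/12 = -10991/12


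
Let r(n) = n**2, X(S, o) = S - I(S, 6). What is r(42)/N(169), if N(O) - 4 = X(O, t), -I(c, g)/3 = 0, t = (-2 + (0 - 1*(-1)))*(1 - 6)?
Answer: 1764/173 ≈ 10.197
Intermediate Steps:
t = 5 (t = (-2 + (0 + 1))*(-5) = (-2 + 1)*(-5) = -1*(-5) = 5)
I(c, g) = 0 (I(c, g) = -3*0 = 0)
X(S, o) = S (X(S, o) = S - 1*0 = S + 0 = S)
N(O) = 4 + O
r(42)/N(169) = 42**2/(4 + 169) = 1764/173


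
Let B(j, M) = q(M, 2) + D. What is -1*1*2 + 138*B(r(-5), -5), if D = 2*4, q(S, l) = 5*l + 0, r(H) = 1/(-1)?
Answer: 2482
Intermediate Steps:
r(H) = -1
q(S, l) = 5*l
D = 8
B(j, M) = 18 (B(j, M) = 5*2 + 8 = 10 + 8 = 18)
-1*1*2 + 138*B(r(-5), -5) = -1*1*2 + 138*18 = -1*2 + 2484 = -2 + 2484 = 2482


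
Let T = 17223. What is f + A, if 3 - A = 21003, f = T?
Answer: -3777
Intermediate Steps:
f = 17223
A = -21000 (A = 3 - 1*21003 = 3 - 21003 = -21000)
f + A = 17223 - 21000 = -3777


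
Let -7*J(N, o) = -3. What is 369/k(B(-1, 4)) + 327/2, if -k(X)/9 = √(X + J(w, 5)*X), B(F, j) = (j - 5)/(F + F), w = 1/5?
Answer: 327/2 - 41*√35/5 ≈ 114.99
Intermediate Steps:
w = ⅕ ≈ 0.20000
J(N, o) = 3/7 (J(N, o) = -⅐*(-3) = 3/7)
B(F, j) = (-5 + j)/(2*F) (B(F, j) = (-5 + j)/((2*F)) = (-5 + j)*(1/(2*F)) = (-5 + j)/(2*F))
k(X) = -9*√70*√X/7 (k(X) = -9*√(X + 3*X/7) = -9*√70*√X/7)
369/k(B(-1, 4)) + 327/2 = 369/((-9*√70*√((½)*(-5 + 4)/(-1))/7)) + 327/2 = 369/((-9*√70*√((½)*(-1)*(-1))/7)) + 327*(½) = 369/((-9*√70*√(½)/7)) + 327/2 = 369/((-9*√70*√2/2/7)) + 327/2 = 369/((-9*√35/7)) + 327/2 = 369*(-√35/45) + 327/2 = -41*√35/5 + 327/2 = 327/2 - 41*√35/5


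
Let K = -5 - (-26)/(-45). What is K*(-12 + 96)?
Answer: -7028/15 ≈ -468.53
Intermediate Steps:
K = -251/45 (K = -5 - (-26)*(-1)/45 = -5 - 1*26/45 = -5 - 26/45 = -251/45 ≈ -5.5778)
K*(-12 + 96) = -251*(-12 + 96)/45 = -251/45*84 = -7028/15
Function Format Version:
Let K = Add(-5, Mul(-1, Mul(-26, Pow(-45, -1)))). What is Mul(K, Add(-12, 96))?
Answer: Rational(-7028, 15) ≈ -468.53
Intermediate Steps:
K = Rational(-251, 45) (K = Add(-5, Mul(-1, Mul(-26, Rational(-1, 45)))) = Add(-5, Mul(-1, Rational(26, 45))) = Add(-5, Rational(-26, 45)) = Rational(-251, 45) ≈ -5.5778)
Mul(K, Add(-12, 96)) = Mul(Rational(-251, 45), Add(-12, 96)) = Mul(Rational(-251, 45), 84) = Rational(-7028, 15)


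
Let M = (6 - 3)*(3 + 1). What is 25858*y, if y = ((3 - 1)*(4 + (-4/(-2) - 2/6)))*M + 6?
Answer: 3671836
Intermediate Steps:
M = 12 (M = 3*4 = 12)
y = 142 (y = ((3 - 1)*(4 + (-4/(-2) - 2/6)))*12 + 6 = (2*(4 + (-4*(-1/2) - 2*1/6)))*12 + 6 = (2*(4 + (2 - 1/3)))*12 + 6 = (2*(4 + 5/3))*12 + 6 = (2*(17/3))*12 + 6 = (34/3)*12 + 6 = 136 + 6 = 142)
25858*y = 25858*142 = 3671836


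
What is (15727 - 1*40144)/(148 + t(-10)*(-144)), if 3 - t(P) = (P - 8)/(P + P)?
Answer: 122085/772 ≈ 158.14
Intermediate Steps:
t(P) = 3 - (-8 + P)/(2*P) (t(P) = 3 - (P - 8)/(P + P) = 3 - (-8 + P)/(2*P))
(15727 - 1*40144)/(148 + t(-10)*(-144)) = (15727 - 1*40144)/(148 + (5/2 + 4/(-10))*(-144)) = (15727 - 40144)/(148 + (5/2 + 4*(-1/10))*(-144)) = -24417/(148 + (5/2 - 2/5)*(-144)) = -24417/(148 + (21/10)*(-144)) = -24417/(148 - 1512/5) = -24417/(-772/5) = -24417*(-5/772) = 122085/772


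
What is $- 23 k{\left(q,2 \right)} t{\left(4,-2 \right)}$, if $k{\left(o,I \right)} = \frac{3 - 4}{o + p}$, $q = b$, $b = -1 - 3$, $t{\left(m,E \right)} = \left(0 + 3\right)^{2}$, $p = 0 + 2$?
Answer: $- \frac{207}{2} \approx -103.5$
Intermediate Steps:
$p = 2$
$t{\left(m,E \right)} = 9$ ($t{\left(m,E \right)} = 3^{2} = 9$)
$b = -4$ ($b = -1 - 3 = -4$)
$q = -4$
$k{\left(o,I \right)} = - \frac{1}{2 + o}$ ($k{\left(o,I \right)} = \frac{3 - 4}{o + 2} = - \frac{1}{2 + o}$)
$- 23 k{\left(q,2 \right)} t{\left(4,-2 \right)} = - 23 \left(- \frac{1}{2 - 4}\right) 9 = - 23 \left(- \frac{1}{-2}\right) 9 = - 23 \left(\left(-1\right) \left(- \frac{1}{2}\right)\right) 9 = \left(-23\right) \frac{1}{2} \cdot 9 = \left(- \frac{23}{2}\right) 9 = - \frac{207}{2}$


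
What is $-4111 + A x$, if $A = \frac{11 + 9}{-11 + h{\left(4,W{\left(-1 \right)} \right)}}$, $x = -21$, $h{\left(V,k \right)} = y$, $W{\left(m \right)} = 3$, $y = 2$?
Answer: $- \frac{12193}{3} \approx -4064.3$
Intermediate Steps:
$h{\left(V,k \right)} = 2$
$A = - \frac{20}{9}$ ($A = \frac{11 + 9}{-11 + 2} = \frac{20}{-9} = 20 \left(- \frac{1}{9}\right) = - \frac{20}{9} \approx -2.2222$)
$-4111 + A x = -4111 - - \frac{140}{3} = -4111 + \frac{140}{3} = - \frac{12193}{3}$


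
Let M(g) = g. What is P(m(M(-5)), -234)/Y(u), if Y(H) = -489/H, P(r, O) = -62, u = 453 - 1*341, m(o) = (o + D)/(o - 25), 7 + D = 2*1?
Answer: 6944/489 ≈ 14.200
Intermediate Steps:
D = -5 (D = -7 + 2*1 = -7 + 2 = -5)
m(o) = (-5 + o)/(-25 + o) (m(o) = (o - 5)/(o - 25) = (-5 + o)/(-25 + o))
u = 112 (u = 453 - 341 = 112)
P(m(M(-5)), -234)/Y(u) = -62/((-489/112)) = -62/((-489*1/112)) = -62/(-489/112) = -62*(-112/489) = 6944/489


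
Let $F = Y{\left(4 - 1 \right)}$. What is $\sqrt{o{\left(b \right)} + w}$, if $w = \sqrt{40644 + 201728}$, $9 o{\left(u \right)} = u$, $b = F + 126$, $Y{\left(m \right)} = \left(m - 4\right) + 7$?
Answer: $\frac{\sqrt{132 + 18 \sqrt{60593}}}{3} \approx 22.516$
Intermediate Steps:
$Y{\left(m \right)} = 3 + m$ ($Y{\left(m \right)} = \left(-4 + m\right) + 7 = 3 + m$)
$F = 6$ ($F = 3 + \left(4 - 1\right) = 3 + 3 = 6$)
$b = 132$ ($b = 6 + 126 = 132$)
$o{\left(u \right)} = \frac{u}{9}$
$w = 2 \sqrt{60593}$ ($w = \sqrt{242372} = 2 \sqrt{60593} \approx 492.31$)
$\sqrt{o{\left(b \right)} + w} = \sqrt{\frac{1}{9} \cdot 132 + 2 \sqrt{60593}} = \sqrt{\frac{44}{3} + 2 \sqrt{60593}}$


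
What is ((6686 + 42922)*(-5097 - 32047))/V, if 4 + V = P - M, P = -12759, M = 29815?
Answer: 921319776/21289 ≈ 43277.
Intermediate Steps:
V = -42578 (V = -4 + (-12759 - 1*29815) = -4 + (-12759 - 29815) = -4 - 42574 = -42578)
((6686 + 42922)*(-5097 - 32047))/V = ((6686 + 42922)*(-5097 - 32047))/(-42578) = (49608*(-37144))*(-1/42578) = -1842639552*(-1/42578) = 921319776/21289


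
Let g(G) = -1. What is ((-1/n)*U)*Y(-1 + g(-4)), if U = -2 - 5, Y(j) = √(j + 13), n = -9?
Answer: -7*√11/9 ≈ -2.5796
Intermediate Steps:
Y(j) = √(13 + j)
U = -7
((-1/n)*U)*Y(-1 + g(-4)) = (-1/(-9)*(-7))*√(13 + (-1 - 1)) = (-1*(-⅑)*(-7))*√(13 - 2) = ((⅑)*(-7))*√11 = -7*√11/9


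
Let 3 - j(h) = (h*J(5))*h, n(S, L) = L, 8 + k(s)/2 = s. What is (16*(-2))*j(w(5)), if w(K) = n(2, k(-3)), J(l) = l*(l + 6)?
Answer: 851744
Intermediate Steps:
J(l) = l*(6 + l)
k(s) = -16 + 2*s
w(K) = -22 (w(K) = -16 + 2*(-3) = -16 - 6 = -22)
j(h) = 3 - 55*h**2 (j(h) = 3 - h*(5*(6 + 5))*h = 3 - h*(5*11)*h = 3 - h*55*h = 3 - 55*h*h = 3 - 55*h**2)
(16*(-2))*j(w(5)) = (16*(-2))*(3 - 55*(-22)**2) = -32*(3 - 55*484) = -32*(3 - 26620) = -32*(-26617) = 851744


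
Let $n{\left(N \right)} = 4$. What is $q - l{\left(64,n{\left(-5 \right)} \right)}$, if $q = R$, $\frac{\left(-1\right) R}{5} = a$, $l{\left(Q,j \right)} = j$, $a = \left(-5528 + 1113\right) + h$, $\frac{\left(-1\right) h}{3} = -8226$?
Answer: $-101319$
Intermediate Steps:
$h = 24678$ ($h = \left(-3\right) \left(-8226\right) = 24678$)
$a = 20263$ ($a = \left(-5528 + 1113\right) + 24678 = -4415 + 24678 = 20263$)
$R = -101315$ ($R = \left(-5\right) 20263 = -101315$)
$q = -101315$
$q - l{\left(64,n{\left(-5 \right)} \right)} = -101315 - 4 = -101319$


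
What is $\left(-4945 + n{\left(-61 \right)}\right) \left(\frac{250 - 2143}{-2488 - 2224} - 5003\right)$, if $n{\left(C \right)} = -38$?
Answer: $\frac{117460486869}{4712} \approx 2.4928 \cdot 10^{7}$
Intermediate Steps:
$\left(-4945 + n{\left(-61 \right)}\right) \left(\frac{250 - 2143}{-2488 - 2224} - 5003\right) = \left(-4945 - 38\right) \left(\frac{250 - 2143}{-2488 - 2224} - 5003\right) = - 4983 \left(- \frac{1893}{-4712} - 5003\right) = - 4983 \left(\left(-1893\right) \left(- \frac{1}{4712}\right) - 5003\right) = - 4983 \left(\frac{1893}{4712} - 5003\right) = \left(-4983\right) \left(- \frac{23572243}{4712}\right) = \frac{117460486869}{4712}$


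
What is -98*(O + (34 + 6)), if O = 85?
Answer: -12250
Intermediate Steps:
-98*(O + (34 + 6)) = -98*(85 + (34 + 6)) = -98*(85 + 40) = -98*125 = -12250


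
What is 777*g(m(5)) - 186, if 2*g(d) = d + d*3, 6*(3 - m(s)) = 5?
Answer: 3181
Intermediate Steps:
m(s) = 13/6 (m(s) = 3 - ⅙*5 = 3 - ⅚ = 13/6)
g(d) = 2*d (g(d) = (d + d*3)/2 = (d + 3*d)/2 = (4*d)/2 = 2*d)
777*g(m(5)) - 186 = 777*(2*(13/6)) - 186 = 777*(13/3) - 186 = 3367 - 186 = 3181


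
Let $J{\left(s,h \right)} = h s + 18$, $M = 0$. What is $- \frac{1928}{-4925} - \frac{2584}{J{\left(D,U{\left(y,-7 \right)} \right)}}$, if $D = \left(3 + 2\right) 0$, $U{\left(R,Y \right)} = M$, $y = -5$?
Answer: $- \frac{6345748}{44325} \approx -143.16$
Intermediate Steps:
$U{\left(R,Y \right)} = 0$
$D = 0$ ($D = 5 \cdot 0 = 0$)
$J{\left(s,h \right)} = 18 + h s$
$- \frac{1928}{-4925} - \frac{2584}{J{\left(D,U{\left(y,-7 \right)} \right)}} = - \frac{1928}{-4925} - \frac{2584}{18 + 0 \cdot 0} = \left(-1928\right) \left(- \frac{1}{4925}\right) - \frac{2584}{18 + 0} = \frac{1928}{4925} - \frac{2584}{18} = \frac{1928}{4925} - \frac{1292}{9} = - \frac{6345748}{44325}$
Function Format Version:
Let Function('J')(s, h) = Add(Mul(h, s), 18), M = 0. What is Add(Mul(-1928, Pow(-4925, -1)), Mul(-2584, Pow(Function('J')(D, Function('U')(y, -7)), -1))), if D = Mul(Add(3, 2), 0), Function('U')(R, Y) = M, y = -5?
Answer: Rational(-6345748, 44325) ≈ -143.16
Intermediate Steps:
Function('U')(R, Y) = 0
D = 0 (D = Mul(5, 0) = 0)
Function('J')(s, h) = Add(18, Mul(h, s))
Add(Mul(-1928, Pow(-4925, -1)), Mul(-2584, Pow(Function('J')(D, Function('U')(y, -7)), -1))) = Add(Mul(-1928, Pow(-4925, -1)), Mul(-2584, Pow(Add(18, Mul(0, 0)), -1))) = Add(Mul(-1928, Rational(-1, 4925)), Mul(-2584, Pow(Add(18, 0), -1))) = Add(Rational(1928, 4925), Mul(-2584, Pow(18, -1))) = Add(Rational(1928, 4925), Mul(-2584, Rational(1, 18))) = Add(Rational(1928, 4925), Rational(-1292, 9)) = Rational(-6345748, 44325)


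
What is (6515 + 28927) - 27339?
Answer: 8103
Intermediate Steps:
(6515 + 28927) - 27339 = 35442 - 27339 = 8103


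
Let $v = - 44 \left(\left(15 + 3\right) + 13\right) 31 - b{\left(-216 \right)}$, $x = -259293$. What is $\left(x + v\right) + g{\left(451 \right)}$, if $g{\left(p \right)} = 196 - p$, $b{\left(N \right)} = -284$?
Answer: $-301548$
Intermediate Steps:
$v = -42000$ ($v = - 44 \left(\left(15 + 3\right) + 13\right) 31 - -284 = - 44 \left(18 + 13\right) 31 + 284 = \left(-44\right) 31 \cdot 31 + 284 = \left(-1364\right) 31 + 284 = -42284 + 284 = -42000$)
$\left(x + v\right) + g{\left(451 \right)} = \left(-259293 - 42000\right) + \left(196 - 451\right) = -301293 + \left(196 - 451\right) = -301293 - 255 = -301548$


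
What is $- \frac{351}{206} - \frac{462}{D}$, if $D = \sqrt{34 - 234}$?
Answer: $- \frac{351}{206} + \frac{231 i \sqrt{2}}{10} \approx -1.7039 + 32.668 i$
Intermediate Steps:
$D = 10 i \sqrt{2}$ ($D = \sqrt{-200} = 10 i \sqrt{2} \approx 14.142 i$)
$- \frac{351}{206} - \frac{462}{D} = - \frac{351}{206} - \frac{462}{10 i \sqrt{2}} = \left(-351\right) \frac{1}{206} - 462 \left(- \frac{i \sqrt{2}}{20}\right) = - \frac{351}{206} + \frac{231 i \sqrt{2}}{10}$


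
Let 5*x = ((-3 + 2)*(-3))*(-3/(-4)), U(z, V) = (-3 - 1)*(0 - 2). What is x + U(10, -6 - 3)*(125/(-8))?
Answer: -2491/20 ≈ -124.55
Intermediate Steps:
U(z, V) = 8 (U(z, V) = -4*(-2) = 8)
x = 9/20 (x = (((-3 + 2)*(-3))*(-3/(-4)))/5 = ((-1*(-3))*(-3*(-¼)))/5 = (3*(¾))/5 = (⅕)*(9/4) = 9/20 ≈ 0.45000)
x + U(10, -6 - 3)*(125/(-8)) = 9/20 + 8*(125/(-8)) = 9/20 + 8*(125*(-⅛)) = 9/20 + 8*(-125/8) = 9/20 - 125 = -2491/20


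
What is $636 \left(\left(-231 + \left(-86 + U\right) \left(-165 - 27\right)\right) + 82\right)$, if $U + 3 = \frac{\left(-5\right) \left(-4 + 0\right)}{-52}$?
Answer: $\frac{140662212}{13} \approx 1.082 \cdot 10^{7}$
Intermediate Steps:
$U = - \frac{44}{13}$ ($U = -3 + \frac{\left(-5\right) \left(-4 + 0\right)}{-52} = -3 + \left(-5\right) \left(-4\right) \left(- \frac{1}{52}\right) = -3 + 20 \left(- \frac{1}{52}\right) = -3 - \frac{5}{13} = - \frac{44}{13} \approx -3.3846$)
$636 \left(\left(-231 + \left(-86 + U\right) \left(-165 - 27\right)\right) + 82\right) = 636 \left(\left(-231 + \left(-86 - \frac{44}{13}\right) \left(-165 - 27\right)\right) + 82\right) = 636 \left(\left(-231 - - \frac{223104}{13}\right) + 82\right) = 636 \left(\left(-231 + \frac{223104}{13}\right) + 82\right) = 636 \left(\frac{220101}{13} + 82\right) = 636 \cdot \frac{221167}{13} = \frac{140662212}{13}$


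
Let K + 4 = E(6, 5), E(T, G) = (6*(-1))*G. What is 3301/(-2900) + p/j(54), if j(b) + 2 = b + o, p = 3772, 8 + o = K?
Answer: 1090579/2900 ≈ 376.06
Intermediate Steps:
E(T, G) = -6*G
K = -34 (K = -4 - 6*5 = -4 - 30 = -34)
o = -42 (o = -8 - 34 = -42)
j(b) = -44 + b (j(b) = -2 + (b - 42) = -2 + (-42 + b) = -44 + b)
3301/(-2900) + p/j(54) = 3301/(-2900) + 3772/(-44 + 54) = 3301*(-1/2900) + 3772/10 = -3301/2900 + 3772*(⅒) = -3301/2900 + 1886/5 = 1090579/2900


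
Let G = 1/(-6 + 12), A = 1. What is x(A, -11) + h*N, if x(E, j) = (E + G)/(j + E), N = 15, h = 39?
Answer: 35093/60 ≈ 584.88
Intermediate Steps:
G = ⅙ (G = 1/6 = ⅙ ≈ 0.16667)
x(E, j) = (⅙ + E)/(E + j) (x(E, j) = (E + ⅙)/(j + E) = (⅙ + E)/(E + j))
x(A, -11) + h*N = (⅙ + 1)/(1 - 11) + 39*15 = (7/6)/(-10) + 585 = -⅒*7/6 + 585 = -7/60 + 585 = 35093/60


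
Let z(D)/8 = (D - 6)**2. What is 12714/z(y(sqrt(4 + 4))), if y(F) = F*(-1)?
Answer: 69927/784 - 19071*sqrt(2)/392 ≈ 20.390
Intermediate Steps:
y(F) = -F
z(D) = 8*(-6 + D)**2 (z(D) = 8*(D - 6)**2 = 8*(-6 + D)**2)
12714/z(y(sqrt(4 + 4))) = 12714/((8*(-6 - sqrt(4 + 4))**2)) = 12714/((8*(-6 - sqrt(8))**2)) = 12714/((8*(-6 - 2*sqrt(2))**2)) = 12714*(1/(8*(-6 - 2*sqrt(2))**2)) = 6357/(4*(-6 - 2*sqrt(2))**2)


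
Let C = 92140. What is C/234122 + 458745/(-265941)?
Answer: -13816415525/10377106467 ≈ -1.3314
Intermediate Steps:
C/234122 + 458745/(-265941) = 92140/234122 + 458745/(-265941) = 92140*(1/234122) + 458745*(-1/265941) = 46070/117061 - 152915/88647 = -13816415525/10377106467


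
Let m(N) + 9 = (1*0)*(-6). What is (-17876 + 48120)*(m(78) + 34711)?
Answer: 1049527288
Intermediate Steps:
m(N) = -9 (m(N) = -9 + (1*0)*(-6) = -9 + 0*(-6) = -9 + 0 = -9)
(-17876 + 48120)*(m(78) + 34711) = (-17876 + 48120)*(-9 + 34711) = 30244*34702 = 1049527288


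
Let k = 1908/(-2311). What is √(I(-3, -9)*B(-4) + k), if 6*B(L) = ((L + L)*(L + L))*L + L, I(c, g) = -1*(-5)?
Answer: I*√10454090442/6933 ≈ 14.748*I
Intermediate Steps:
I(c, g) = 5
B(L) = L/6 + 2*L³/3 (B(L) = (((L + L)*(L + L))*L + L)/6 = (((2*L)*(2*L))*L + L)/6 = ((4*L²)*L + L)/6 = (4*L³ + L)/6 = (L + 4*L³)/6 = L/6 + 2*L³/3)
k = -1908/2311 (k = 1908*(-1/2311) = -1908/2311 ≈ -0.82562)
√(I(-3, -9)*B(-4) + k) = √(5*((⅙)*(-4)*(1 + 4*(-4)²)) - 1908/2311) = √(5*((⅙)*(-4)*(1 + 4*16)) - 1908/2311) = √(5*((⅙)*(-4)*(1 + 64)) - 1908/2311) = √(5*((⅙)*(-4)*65) - 1908/2311) = √(5*(-130/3) - 1908/2311) = √(-650/3 - 1908/2311) = √(-1507874/6933) = I*√10454090442/6933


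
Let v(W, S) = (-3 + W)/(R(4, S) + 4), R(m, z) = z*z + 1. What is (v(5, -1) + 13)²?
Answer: 1600/9 ≈ 177.78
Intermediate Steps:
R(m, z) = 1 + z² (R(m, z) = z² + 1 = 1 + z²)
v(W, S) = (-3 + W)/(5 + S²) (v(W, S) = (-3 + W)/((1 + S²) + 4) = (-3 + W)/(5 + S²))
(v(5, -1) + 13)² = ((-3 + 5)/(5 + (-1)²) + 13)² = (2/(5 + 1) + 13)² = (2/6 + 13)² = ((⅙)*2 + 13)² = (⅓ + 13)² = (40/3)² = 1600/9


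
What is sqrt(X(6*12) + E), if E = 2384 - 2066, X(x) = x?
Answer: sqrt(390) ≈ 19.748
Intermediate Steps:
E = 318
sqrt(X(6*12) + E) = sqrt(6*12 + 318) = sqrt(72 + 318) = sqrt(390)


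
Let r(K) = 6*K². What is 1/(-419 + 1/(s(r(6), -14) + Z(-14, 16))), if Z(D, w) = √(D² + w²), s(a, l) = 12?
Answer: -129064/54082843 - 2*√113/54082843 ≈ -0.0023868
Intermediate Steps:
1/(-419 + 1/(s(r(6), -14) + Z(-14, 16))) = 1/(-419 + 1/(12 + √((-14)² + 16²))) = 1/(-419 + 1/(12 + √(196 + 256))) = 1/(-419 + 1/(12 + √452)) = 1/(-419 + 1/(12 + 2*√113))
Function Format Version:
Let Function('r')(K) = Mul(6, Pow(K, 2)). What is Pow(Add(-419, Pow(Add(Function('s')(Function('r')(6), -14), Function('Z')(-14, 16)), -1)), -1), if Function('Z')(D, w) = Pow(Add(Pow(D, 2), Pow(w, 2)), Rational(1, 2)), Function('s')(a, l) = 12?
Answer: Add(Rational(-129064, 54082843), Mul(Rational(-2, 54082843), Pow(113, Rational(1, 2)))) ≈ -0.0023868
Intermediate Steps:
Pow(Add(-419, Pow(Add(Function('s')(Function('r')(6), -14), Function('Z')(-14, 16)), -1)), -1) = Pow(Add(-419, Pow(Add(12, Pow(Add(Pow(-14, 2), Pow(16, 2)), Rational(1, 2))), -1)), -1) = Pow(Add(-419, Pow(Add(12, Pow(Add(196, 256), Rational(1, 2))), -1)), -1) = Pow(Add(-419, Pow(Add(12, Pow(452, Rational(1, 2))), -1)), -1) = Pow(Add(-419, Pow(Add(12, Mul(2, Pow(113, Rational(1, 2)))), -1)), -1)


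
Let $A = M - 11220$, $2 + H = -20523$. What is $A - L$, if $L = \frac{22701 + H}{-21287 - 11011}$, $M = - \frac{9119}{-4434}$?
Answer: $- \frac{89250251733}{7956074} \approx -11218.0$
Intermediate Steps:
$H = -20525$ ($H = -2 - 20523 = -20525$)
$M = \frac{9119}{4434}$ ($M = \left(-9119\right) \left(- \frac{1}{4434}\right) = \frac{9119}{4434} \approx 2.0566$)
$L = - \frac{1088}{16149}$ ($L = \frac{22701 - 20525}{-21287 - 11011} = \frac{2176}{-32298} = 2176 \left(- \frac{1}{32298}\right) = - \frac{1088}{16149} \approx -0.067373$)
$A = - \frac{49740361}{4434}$ ($A = \frac{9119}{4434} - 11220 = - \frac{49740361}{4434} \approx -11218.0$)
$A - L = - \frac{49740361}{4434} - - \frac{1088}{16149} = - \frac{49740361}{4434} + \frac{1088}{16149} = - \frac{89250251733}{7956074}$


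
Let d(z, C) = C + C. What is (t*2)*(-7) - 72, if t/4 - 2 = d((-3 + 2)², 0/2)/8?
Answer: -184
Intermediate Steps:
d(z, C) = 2*C
t = 8 (t = 8 + 4*((2*(0/2))/8) = 8 + 4*((2*(0*(½)))*(⅛)) = 8 + 4*((2*0)*(⅛)) = 8 + 4*(0*(⅛)) = 8 + 4*0 = 8 + 0 = 8)
(t*2)*(-7) - 72 = (8*2)*(-7) - 72 = 16*(-7) - 72 = -112 - 72 = -184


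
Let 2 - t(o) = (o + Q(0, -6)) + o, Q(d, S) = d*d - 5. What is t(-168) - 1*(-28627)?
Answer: 28970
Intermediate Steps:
Q(d, S) = -5 + d² (Q(d, S) = d² - 5 = -5 + d²)
t(o) = 7 - 2*o (t(o) = 2 - ((o + (-5 + 0²)) + o) = 2 - ((o + (-5 + 0)) + o) = 2 - ((o - 5) + o) = 2 - ((-5 + o) + o) = 2 - (-5 + 2*o) = 2 + (5 - 2*o) = 7 - 2*o)
t(-168) - 1*(-28627) = (7 - 2*(-168)) - 1*(-28627) = (7 + 336) + 28627 = 343 + 28627 = 28970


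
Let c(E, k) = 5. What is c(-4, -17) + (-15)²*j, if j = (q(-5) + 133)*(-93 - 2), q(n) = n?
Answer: -2735995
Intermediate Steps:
j = -12160 (j = (-5 + 133)*(-93 - 2) = 128*(-95) = -12160)
c(-4, -17) + (-15)²*j = 5 + (-15)²*(-12160) = 5 + 225*(-12160) = 5 - 2736000 = -2735995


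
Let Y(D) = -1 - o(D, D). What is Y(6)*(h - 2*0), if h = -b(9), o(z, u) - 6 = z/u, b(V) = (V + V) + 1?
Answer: 152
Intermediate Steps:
b(V) = 1 + 2*V (b(V) = 2*V + 1 = 1 + 2*V)
o(z, u) = 6 + z/u
h = -19 (h = -(1 + 2*9) = -(1 + 18) = -1*19 = -19)
Y(D) = -8 (Y(D) = -1 - (6 + D/D) = -1 - (6 + 1) = -1 - 1*7 = -1 - 7 = -8)
Y(6)*(h - 2*0) = -8*(-19 - 2*0) = -8*(-19 + 0) = -8*(-19) = 152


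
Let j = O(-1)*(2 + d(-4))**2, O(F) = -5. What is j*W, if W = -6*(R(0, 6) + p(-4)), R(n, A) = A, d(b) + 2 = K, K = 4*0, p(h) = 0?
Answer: 0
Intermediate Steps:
K = 0
d(b) = -2 (d(b) = -2 + 0 = -2)
W = -36 (W = -6*(6 + 0) = -6*6 = -36)
j = 0 (j = -5*(2 - 2)**2 = -5*0**2 = -5*0 = 0)
j*W = 0*(-36) = 0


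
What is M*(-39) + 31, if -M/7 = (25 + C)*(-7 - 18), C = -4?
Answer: -143294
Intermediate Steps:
M = 3675 (M = -7*(25 - 4)*(-7 - 18) = -147*(-25) = -7*(-525) = 3675)
M*(-39) + 31 = 3675*(-39) + 31 = -143325 + 31 = -143294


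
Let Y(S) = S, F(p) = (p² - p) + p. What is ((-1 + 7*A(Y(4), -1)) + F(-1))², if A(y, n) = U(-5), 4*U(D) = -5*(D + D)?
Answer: 30625/4 ≈ 7656.3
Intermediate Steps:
U(D) = -5*D/2 (U(D) = (-5*(D + D))/4 = (-10*D)/4 = -5*D/2)
F(p) = p²
A(y, n) = 25/2 (A(y, n) = -5/2*(-5) = 25/2)
((-1 + 7*A(Y(4), -1)) + F(-1))² = ((-1 + 7*(25/2)) + (-1)²)² = ((-1 + 175/2) + 1)² = (173/2 + 1)² = (175/2)² = 30625/4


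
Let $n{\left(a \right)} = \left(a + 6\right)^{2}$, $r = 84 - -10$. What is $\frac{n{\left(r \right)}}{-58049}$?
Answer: $- \frac{10000}{58049} \approx -0.17227$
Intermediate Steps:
$r = 94$ ($r = 84 + 10 = 94$)
$n{\left(a \right)} = \left(6 + a\right)^{2}$
$\frac{n{\left(r \right)}}{-58049} = \frac{\left(6 + 94\right)^{2}}{-58049} = 100^{2} \left(- \frac{1}{58049}\right) = 10000 \left(- \frac{1}{58049}\right) = - \frac{10000}{58049}$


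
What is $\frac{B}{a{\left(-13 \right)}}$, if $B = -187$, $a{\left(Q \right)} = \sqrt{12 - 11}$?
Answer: $-187$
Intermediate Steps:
$a{\left(Q \right)} = 1$ ($a{\left(Q \right)} = \sqrt{1} = 1$)
$\frac{B}{a{\left(-13 \right)}} = - \frac{187}{1} = \left(-187\right) 1 = -187$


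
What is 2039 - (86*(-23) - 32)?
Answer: 4049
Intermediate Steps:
2039 - (86*(-23) - 32) = 2039 - (-1978 - 32) = 2039 - 1*(-2010) = 2039 + 2010 = 4049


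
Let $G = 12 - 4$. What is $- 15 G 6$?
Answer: $-720$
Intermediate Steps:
$G = 8$
$- 15 G 6 = \left(-15\right) 8 \cdot 6 = \left(-120\right) 6 = -720$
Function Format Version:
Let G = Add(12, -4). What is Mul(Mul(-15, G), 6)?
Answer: -720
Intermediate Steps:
G = 8
Mul(Mul(-15, G), 6) = Mul(Mul(-15, 8), 6) = Mul(-120, 6) = -720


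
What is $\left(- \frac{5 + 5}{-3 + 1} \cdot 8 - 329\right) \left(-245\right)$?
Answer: $70805$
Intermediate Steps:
$\left(- \frac{5 + 5}{-3 + 1} \cdot 8 - 329\right) \left(-245\right) = \left(- \frac{10}{-2} \cdot 8 - 329\right) \left(-245\right) = \left(- \frac{10 \left(-1\right)}{2} \cdot 8 - 329\right) \left(-245\right) = \left(\left(-1\right) \left(-5\right) 8 - 329\right) \left(-245\right) = \left(5 \cdot 8 - 329\right) \left(-245\right) = \left(40 - 329\right) \left(-245\right) = \left(-289\right) \left(-245\right) = 70805$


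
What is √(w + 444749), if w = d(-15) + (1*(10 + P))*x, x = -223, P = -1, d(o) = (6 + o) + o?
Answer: √442718 ≈ 665.37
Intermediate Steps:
d(o) = 6 + 2*o
w = -2031 (w = (6 + 2*(-15)) + (1*(10 - 1))*(-223) = (6 - 30) + (1*9)*(-223) = -24 + 9*(-223) = -24 - 2007 = -2031)
√(w + 444749) = √(-2031 + 444749) = √442718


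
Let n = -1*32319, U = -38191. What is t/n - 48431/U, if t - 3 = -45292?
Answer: 3294873688/1234294929 ≈ 2.6694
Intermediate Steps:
n = -32319
t = -45289 (t = 3 - 45292 = -45289)
t/n - 48431/U = -45289/(-32319) - 48431/(-38191) = -45289*(-1/32319) - 48431*(-1/38191) = 45289/32319 + 48431/38191 = 3294873688/1234294929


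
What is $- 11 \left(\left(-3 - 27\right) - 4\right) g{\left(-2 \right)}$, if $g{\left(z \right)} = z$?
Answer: $-748$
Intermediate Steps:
$- 11 \left(\left(-3 - 27\right) - 4\right) g{\left(-2 \right)} = - 11 \left(\left(-3 - 27\right) - 4\right) \left(-2\right) = - 11 \left(-30 - 4\right) \left(-2\right) = \left(-11\right) \left(-34\right) \left(-2\right) = 374 \left(-2\right) = -748$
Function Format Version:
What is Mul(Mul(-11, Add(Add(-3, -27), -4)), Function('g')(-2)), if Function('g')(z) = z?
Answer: -748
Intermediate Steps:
Mul(Mul(-11, Add(Add(-3, -27), -4)), Function('g')(-2)) = Mul(Mul(-11, Add(Add(-3, -27), -4)), -2) = Mul(Mul(-11, Add(-30, -4)), -2) = Mul(Mul(-11, -34), -2) = Mul(374, -2) = -748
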